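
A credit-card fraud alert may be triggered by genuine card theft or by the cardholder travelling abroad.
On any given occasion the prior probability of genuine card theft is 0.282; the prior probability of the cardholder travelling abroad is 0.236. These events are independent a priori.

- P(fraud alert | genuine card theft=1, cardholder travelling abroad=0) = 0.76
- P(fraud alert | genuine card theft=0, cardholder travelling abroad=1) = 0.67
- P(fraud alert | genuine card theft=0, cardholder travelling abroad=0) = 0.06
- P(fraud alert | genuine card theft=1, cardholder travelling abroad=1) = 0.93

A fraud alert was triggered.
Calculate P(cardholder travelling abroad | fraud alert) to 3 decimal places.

P(cardholder travelling abroad | fraud alert) ≈ 0.471

Enumerate the 4 (genuine card theft, cardholder travelling abroad) configurations and weight by the priors:
  P(fraud alert) = 0.06*0.718*0.764 + 0.67*0.718*0.236 + 0.76*0.282*0.764 + 0.93*0.282*0.236
        = 0.032913 + 0.113530 + 0.163740 + 0.061893 = 0.372076
Configurations with cardholder travelling abroad contribute 0.175423, so
  P(cardholder travelling abroad | fraud alert) = 0.175423 / 0.372076 ≈ 0.471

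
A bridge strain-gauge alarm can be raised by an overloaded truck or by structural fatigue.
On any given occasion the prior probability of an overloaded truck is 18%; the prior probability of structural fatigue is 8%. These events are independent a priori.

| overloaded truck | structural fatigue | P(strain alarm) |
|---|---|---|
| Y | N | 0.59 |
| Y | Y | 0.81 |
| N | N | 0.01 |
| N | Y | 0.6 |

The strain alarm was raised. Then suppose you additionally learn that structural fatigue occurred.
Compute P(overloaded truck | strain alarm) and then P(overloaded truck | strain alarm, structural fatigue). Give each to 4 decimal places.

P(overloaded truck | strain alarm) ≈ 0.6999; P(overloaded truck | strain alarm, structural fatigue) ≈ 0.2286

Enumerate the 4 (overloaded truck, structural fatigue) configurations and weight by the priors:
  P(strain alarm) = 0.01·0.82·0.92 + 0.6·0.82·0.08 + 0.59·0.18·0.92 + 0.81·0.18·0.08
        = 0.007544 + 0.039360 + 0.097704 + 0.011664 = 0.156272
The terms with overloaded truck present sum to 0.109368, so
  P(overloaded truck | strain alarm) = 0.109368 / 0.156272 ≈ 0.6999

Now also conditioning on structural fatigue=true:
P(strain alarm | structural fatigue) = 0.6·0.82 + 0.81·0.18 = 0.492000 + 0.145800 = 0.637800
Restricting to configurations with overloaded truck present: 0.81·0.18 = 0.145800.
Hence the posterior is 0.145800/0.637800 ≈ 0.2286.
— structural fatigue explains away the evidence for overloaded truck.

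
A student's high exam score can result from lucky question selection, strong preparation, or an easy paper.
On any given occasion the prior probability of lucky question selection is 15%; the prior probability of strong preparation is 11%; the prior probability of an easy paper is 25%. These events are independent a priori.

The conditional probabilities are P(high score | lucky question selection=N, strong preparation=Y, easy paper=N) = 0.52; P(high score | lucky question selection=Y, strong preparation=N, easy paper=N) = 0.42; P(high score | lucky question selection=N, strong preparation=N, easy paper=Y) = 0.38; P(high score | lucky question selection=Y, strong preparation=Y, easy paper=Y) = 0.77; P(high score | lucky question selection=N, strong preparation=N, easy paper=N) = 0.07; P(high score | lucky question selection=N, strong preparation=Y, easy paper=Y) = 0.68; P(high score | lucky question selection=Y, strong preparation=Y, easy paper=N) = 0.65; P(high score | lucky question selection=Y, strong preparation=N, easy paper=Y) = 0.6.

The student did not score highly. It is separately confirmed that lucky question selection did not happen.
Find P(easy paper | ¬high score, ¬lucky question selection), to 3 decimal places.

P(easy paper | ¬high score, ¬lucky question selection) ≈ 0.182

Sum P(¬high score|·) weighted by the priors over the 4 (strong preparation, easy paper) configurations:
  P(¬high score | ¬lucky question selection) = 0.93×0.89×0.75 + 0.62×0.89×0.25 + 0.48×0.11×0.75 + 0.32×0.11×0.25
        = 0.620775 + 0.137950 + 0.039600 + 0.008800 = 0.807125
Keeping only the easy paper-present terms gives 0.146750, so
  P(easy paper | ¬high score, ¬lucky question selection) = 0.146750 / 0.807125 ≈ 0.182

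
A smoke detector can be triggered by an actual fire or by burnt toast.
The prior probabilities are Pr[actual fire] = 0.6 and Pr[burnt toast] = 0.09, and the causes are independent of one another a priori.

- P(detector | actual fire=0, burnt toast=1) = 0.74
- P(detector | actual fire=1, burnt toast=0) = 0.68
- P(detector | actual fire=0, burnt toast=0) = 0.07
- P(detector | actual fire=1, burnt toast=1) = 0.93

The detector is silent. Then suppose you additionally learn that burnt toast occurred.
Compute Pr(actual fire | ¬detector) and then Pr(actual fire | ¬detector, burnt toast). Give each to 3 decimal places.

Weight on actual fire=true, given the evidence: 0.174720 + 0.003780 = 0.178500
Normalizer over all consistent configurations: 0.93×0.4×0.91 + 0.26×0.4×0.09 + 0.32×0.6×0.91 + 0.07×0.6×0.09 = 0.526380
P(actual fire | ¬detector) = 0.178500/0.526380 ≈ 0.339

Now condition on the additional information:
P(¬detector | burnt toast) = 0.26·0.4 + 0.07·0.6 = 0.104000 + 0.042000 = 0.146000
Restricting to configurations with actual fire present: 0.07·0.6 = 0.042000.
Hence the posterior is 0.042000/0.146000 ≈ 0.288.

Pr(actual fire | ¬detector) ≈ 0.339; Pr(actual fire | ¬detector, burnt toast) ≈ 0.288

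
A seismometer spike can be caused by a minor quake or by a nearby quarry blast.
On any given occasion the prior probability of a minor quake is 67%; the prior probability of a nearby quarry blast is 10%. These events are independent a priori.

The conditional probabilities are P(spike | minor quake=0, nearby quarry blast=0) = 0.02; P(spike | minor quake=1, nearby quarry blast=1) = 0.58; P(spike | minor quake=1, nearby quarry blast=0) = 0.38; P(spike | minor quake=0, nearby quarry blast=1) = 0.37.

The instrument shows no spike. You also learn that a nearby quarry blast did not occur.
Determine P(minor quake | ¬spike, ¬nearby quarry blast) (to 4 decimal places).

Weight on minor quake=true, given the evidence: 0.62*0.67 = 0.415400
Denominator P(¬spike | ¬nearby quarry blast): 0.98*0.33 + 0.62*0.67 = 0.738800
Posterior = 0.415400 / 0.738800 ≈ 0.5623

P(minor quake | ¬spike, ¬nearby quarry blast) ≈ 0.5623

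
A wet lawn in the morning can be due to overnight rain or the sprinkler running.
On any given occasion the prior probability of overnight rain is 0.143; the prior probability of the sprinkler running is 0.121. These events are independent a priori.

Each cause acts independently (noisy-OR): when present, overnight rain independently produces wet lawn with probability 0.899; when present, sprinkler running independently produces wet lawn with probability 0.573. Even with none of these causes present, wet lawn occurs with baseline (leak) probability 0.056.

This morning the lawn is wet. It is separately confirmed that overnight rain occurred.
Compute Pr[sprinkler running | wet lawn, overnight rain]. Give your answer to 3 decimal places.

Pr[sprinkler running | wet lawn, overnight rain] ≈ 0.127

Under noisy-OR, P(wet lawn | causes) = 1 − (1−0.056)·∏(1−qᵢ) over the active causes.
P(wet lawn | overnight rain) = 0.904656·0.879 + 0.959288·0.121 = 0.795193 + 0.116074 = 0.911267
Restricting to configurations with sprinkler running present: 0.959288·0.121 = 0.116074.
Hence the posterior is 0.116074/0.911267 ≈ 0.127.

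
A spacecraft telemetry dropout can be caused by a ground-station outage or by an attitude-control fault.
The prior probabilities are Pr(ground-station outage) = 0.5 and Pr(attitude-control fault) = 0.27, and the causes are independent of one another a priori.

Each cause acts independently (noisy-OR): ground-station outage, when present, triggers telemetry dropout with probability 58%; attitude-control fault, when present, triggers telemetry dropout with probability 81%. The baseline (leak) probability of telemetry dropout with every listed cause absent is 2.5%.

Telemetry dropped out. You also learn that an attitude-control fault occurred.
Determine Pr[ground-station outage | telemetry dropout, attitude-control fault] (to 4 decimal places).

Under noisy-OR, P(telemetry dropout | causes) = 1 − (1−0.025)·∏(1−qᵢ) over the active causes.
Sum P(telemetry dropout|·) weighted by the priors over both values of ground-station outage:
  P(telemetry dropout | attitude-control fault) = 0.81475*0.5 + 0.922195*0.5
        = 0.407375 + 0.461097 = 0.868472
Keeping only the ground-station outage-present terms gives 0.461097, so
  P(ground-station outage | telemetry dropout, attitude-control fault) = 0.461097 / 0.868472 ≈ 0.5309

Pr[ground-station outage | telemetry dropout, attitude-control fault] ≈ 0.5309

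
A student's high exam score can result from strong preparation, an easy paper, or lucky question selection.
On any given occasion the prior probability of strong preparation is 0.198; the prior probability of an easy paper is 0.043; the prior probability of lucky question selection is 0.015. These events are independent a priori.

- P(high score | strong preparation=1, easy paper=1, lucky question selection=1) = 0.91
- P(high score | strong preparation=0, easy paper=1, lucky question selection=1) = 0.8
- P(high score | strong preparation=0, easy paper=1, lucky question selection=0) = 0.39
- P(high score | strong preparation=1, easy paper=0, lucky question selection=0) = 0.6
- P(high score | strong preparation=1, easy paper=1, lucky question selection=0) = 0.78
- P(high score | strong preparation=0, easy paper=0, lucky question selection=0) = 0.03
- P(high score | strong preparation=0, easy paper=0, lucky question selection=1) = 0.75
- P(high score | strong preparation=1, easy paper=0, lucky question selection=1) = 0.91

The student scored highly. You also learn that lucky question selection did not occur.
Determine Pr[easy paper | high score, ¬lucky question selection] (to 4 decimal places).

Sum P(high score|·) weighted by the priors over the 4 (strong preparation, easy paper) configurations:
  P(high score | ¬lucky question selection) = 0.03*0.802*0.957 + 0.39*0.802*0.043 + 0.6*0.198*0.957 + 0.78*0.198*0.043
        = 0.023025 + 0.013450 + 0.113692 + 0.006641 = 0.156808
Keeping only the easy paper-present terms gives 0.020091, so
  P(easy paper | high score, ¬lucky question selection) = 0.020091 / 0.156808 ≈ 0.1281

Pr[easy paper | high score, ¬lucky question selection] ≈ 0.1281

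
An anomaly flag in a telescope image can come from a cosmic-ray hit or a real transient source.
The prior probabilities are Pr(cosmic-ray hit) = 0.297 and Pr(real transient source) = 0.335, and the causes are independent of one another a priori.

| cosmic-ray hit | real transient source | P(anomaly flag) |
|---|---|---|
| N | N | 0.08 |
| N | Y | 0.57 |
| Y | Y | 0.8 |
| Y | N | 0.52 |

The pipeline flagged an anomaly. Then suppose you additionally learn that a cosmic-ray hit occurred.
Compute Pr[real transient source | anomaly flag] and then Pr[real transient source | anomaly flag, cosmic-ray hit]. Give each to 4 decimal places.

P(anomaly flag) = 0.08*0.703*0.665 + 0.57*0.703*0.335 + 0.52*0.297*0.665 + 0.8*0.297*0.335 = 0.037400 + 0.134238 + 0.102703 + 0.079596 = 0.353937
Of this, 0.213834 comes from 0.134238 + 0.079596 (the real transient source=true cases).
P(real transient source | anomaly flag) = 0.213834 / 0.353937 ≈ 0.6042

Now condition on the additional information:
Enumerate both values of real transient source and weight by the priors:
  P(anomaly flag | cosmic-ray hit) = 0.52·0.665 + 0.8·0.335
        = 0.345800 + 0.268000 = 0.613800
The terms with real transient source present sum to 0.268000, so
  P(real transient source | anomaly flag, cosmic-ray hit) = 0.268000 / 0.613800 ≈ 0.4366
This is intercausal reasoning (explaining away): once cosmic-ray hit accounts for the anomaly flag, real transient source becomes less likely.

Pr[real transient source | anomaly flag] ≈ 0.6042; Pr[real transient source | anomaly flag, cosmic-ray hit] ≈ 0.4366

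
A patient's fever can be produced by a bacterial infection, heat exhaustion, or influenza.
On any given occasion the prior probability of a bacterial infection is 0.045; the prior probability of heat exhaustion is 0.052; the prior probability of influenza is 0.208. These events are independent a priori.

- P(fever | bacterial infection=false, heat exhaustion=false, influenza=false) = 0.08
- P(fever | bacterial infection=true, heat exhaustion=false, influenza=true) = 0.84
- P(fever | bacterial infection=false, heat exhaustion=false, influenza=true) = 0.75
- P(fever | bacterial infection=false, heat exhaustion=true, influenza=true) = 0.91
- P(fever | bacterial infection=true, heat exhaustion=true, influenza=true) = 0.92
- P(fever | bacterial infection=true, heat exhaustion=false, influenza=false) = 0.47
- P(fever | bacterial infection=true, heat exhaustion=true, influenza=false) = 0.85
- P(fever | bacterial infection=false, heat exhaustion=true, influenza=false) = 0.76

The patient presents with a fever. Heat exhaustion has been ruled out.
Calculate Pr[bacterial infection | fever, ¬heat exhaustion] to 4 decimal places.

Weight on bacterial infection=true, given the evidence: 0.016751 + 0.007862 = 0.024613
The normalizing constant is 0.08·0.955·0.792 + 0.75·0.955·0.208 + 0.47·0.045·0.792 + 0.84·0.045·0.208 = 0.234102
Posterior = 0.024613 / 0.234102 ≈ 0.1051

Pr[bacterial infection | fever, ¬heat exhaustion] ≈ 0.1051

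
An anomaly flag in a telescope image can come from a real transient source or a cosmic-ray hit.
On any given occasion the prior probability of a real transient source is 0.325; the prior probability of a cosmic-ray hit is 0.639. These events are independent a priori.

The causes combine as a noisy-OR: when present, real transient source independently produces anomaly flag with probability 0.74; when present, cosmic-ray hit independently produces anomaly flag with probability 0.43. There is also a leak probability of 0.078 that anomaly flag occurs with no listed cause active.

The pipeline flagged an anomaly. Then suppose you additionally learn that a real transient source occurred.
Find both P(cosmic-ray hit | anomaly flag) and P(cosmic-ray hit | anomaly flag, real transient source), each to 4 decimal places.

P(cosmic-ray hit | anomaly flag) ≈ 0.7801; P(cosmic-ray hit | anomaly flag, real transient source) ≈ 0.6678

Under noisy-OR, P(anomaly flag | causes) = 1 − (1−0.078)·∏(1−qᵢ) over the active causes.
Weight on cosmic-ray hit=true, given the evidence: 0.204646 + 0.179298 = 0.383944
The normalizing constant is 0.078*0.675*0.361 + 0.47446*0.675*0.639 + 0.76028*0.325*0.361 + 0.86336*0.325*0.639 = 0.492151
P(cosmic-ray hit | anomaly flag) = 0.383944/0.492151 ≈ 0.7801

With the extra evidence:
By total probability over both values of cosmic-ray hit:
  P(anomaly flag | real transient source) = 0.76028·0.361 + 0.86336·0.639
        = 0.274461 + 0.551687 = 0.826148
The terms with cosmic-ray hit present sum to 0.551687, so
  P(cosmic-ray hit | anomaly flag, real transient source) = 0.551687 / 0.826148 ≈ 0.6678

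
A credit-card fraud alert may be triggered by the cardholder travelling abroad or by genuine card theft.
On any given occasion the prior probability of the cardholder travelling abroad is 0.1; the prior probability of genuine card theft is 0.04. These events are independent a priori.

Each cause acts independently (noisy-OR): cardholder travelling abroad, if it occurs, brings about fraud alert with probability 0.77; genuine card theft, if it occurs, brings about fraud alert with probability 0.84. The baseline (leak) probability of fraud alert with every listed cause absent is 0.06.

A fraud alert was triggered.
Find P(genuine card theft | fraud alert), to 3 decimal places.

P(genuine card theft | fraud alert) ≈ 0.213

Under noisy-OR, P(fraud alert | causes) = 1 − (1−0.06)·∏(1−qᵢ) over the active causes.
P(fraud alert) = 0.06·0.9·0.96 + 0.8496·0.9·0.04 + 0.7838·0.1·0.96 + 0.965408·0.1·0.04 = 0.051840 + 0.030586 + 0.075245 + 0.003862 = 0.161533
Restricting to configurations with genuine card theft present: 0.030586 + 0.003862 = 0.034448.
P(genuine card theft | fraud alert) = 0.034448 / 0.161533 ≈ 0.213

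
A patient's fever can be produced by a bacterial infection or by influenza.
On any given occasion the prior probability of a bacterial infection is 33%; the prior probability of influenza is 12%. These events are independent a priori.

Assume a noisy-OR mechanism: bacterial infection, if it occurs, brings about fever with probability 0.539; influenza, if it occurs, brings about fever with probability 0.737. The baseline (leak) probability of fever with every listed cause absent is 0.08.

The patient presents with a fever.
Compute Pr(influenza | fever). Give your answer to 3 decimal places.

Pr(influenza | fever) ≈ 0.310

Under noisy-OR, P(fever | causes) = 1 − (1−0.08)·∏(1−qᵢ) over the active causes.
Weight on influenza=true, given the evidence: 0.060946 + 0.035183 = 0.096129
Denominator P(fever): 0.08*0.67*0.88 + 0.75804*0.67*0.12 + 0.57588*0.33*0.88 + 0.888456*0.33*0.12 = 0.310533
P(influenza | fever) = 0.096129/0.310533 ≈ 0.310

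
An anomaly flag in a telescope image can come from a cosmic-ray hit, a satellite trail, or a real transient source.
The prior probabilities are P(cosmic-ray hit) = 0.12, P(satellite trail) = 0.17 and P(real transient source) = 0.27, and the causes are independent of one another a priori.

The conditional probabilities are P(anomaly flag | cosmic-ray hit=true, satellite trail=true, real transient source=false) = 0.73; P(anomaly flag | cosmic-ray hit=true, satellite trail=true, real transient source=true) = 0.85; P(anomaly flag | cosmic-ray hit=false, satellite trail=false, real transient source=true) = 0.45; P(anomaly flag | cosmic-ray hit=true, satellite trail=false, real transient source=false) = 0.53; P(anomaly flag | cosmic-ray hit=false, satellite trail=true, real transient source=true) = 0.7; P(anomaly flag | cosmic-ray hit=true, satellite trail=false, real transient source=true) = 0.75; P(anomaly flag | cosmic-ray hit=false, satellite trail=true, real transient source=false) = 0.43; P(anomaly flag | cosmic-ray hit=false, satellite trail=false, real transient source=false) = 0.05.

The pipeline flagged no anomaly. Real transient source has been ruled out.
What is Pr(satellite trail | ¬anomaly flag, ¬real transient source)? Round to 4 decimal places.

Pr(satellite trail | ¬anomaly flag, ¬real transient source) ≈ 0.1092

P(¬anomaly flag | ¬real transient source) = 0.95*0.88*0.83 + 0.57*0.88*0.17 + 0.47*0.12*0.83 + 0.27*0.12*0.17 = 0.693880 + 0.085272 + 0.046812 + 0.005508 = 0.831472
Restricting to configurations with satellite trail present: 0.085272 + 0.005508 = 0.090780.
So P(satellite trail | ¬anomaly flag, ¬real transient source) = 0.090780/0.831472 ≈ 0.1092.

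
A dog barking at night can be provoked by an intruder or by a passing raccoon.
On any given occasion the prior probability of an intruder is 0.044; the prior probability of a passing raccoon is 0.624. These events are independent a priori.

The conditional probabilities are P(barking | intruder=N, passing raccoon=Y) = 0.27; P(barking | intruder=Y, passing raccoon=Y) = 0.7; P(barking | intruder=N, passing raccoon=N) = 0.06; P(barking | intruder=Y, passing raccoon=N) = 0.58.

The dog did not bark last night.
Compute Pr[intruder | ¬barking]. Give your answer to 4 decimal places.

Pr[intruder | ¬barking] ≈ 0.0193

Sum P(¬barking|·) weighted by the priors over the 4 (intruder, passing raccoon) configurations:
  P(¬barking) = 0.94·0.956·0.376 + 0.73·0.956·0.624 + 0.42·0.044·0.376 + 0.3·0.044·0.624
        = 0.337889 + 0.435477 + 0.006948 + 0.008237 = 0.788551
Keeping only the intruder-present terms gives 0.015185, so
  P(intruder | ¬barking) = 0.015185 / 0.788551 ≈ 0.0193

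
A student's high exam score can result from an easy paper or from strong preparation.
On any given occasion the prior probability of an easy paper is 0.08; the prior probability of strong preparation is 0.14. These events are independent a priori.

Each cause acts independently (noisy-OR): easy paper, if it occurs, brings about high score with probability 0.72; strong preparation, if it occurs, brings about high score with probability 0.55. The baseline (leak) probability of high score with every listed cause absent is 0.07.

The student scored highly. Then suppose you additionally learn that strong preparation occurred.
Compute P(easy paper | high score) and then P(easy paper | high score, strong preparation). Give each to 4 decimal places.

Under noisy-OR, P(high score | causes) = 1 − (1−0.07)·∏(1−qᵢ) over the active causes.
P(high score) = 0.07*0.92*0.86 + 0.5815*0.92*0.14 + 0.7396*0.08*0.86 + 0.88282*0.08*0.14 = 0.055384 + 0.074897 + 0.050884 + 0.009888 = 0.191053
The easy paper-present share is 0.050884 + 0.009888 = 0.060772.
So P(easy paper | high score) = 0.060772/0.191053 ≈ 0.3181.

Now condition on the additional information:
P(high score | strong preparation) = 0.5815*0.92 + 0.88282*0.08 = 0.534980 + 0.070626 = 0.605606
The easy paper-present share is 0.88282*0.08 = 0.070626.
Hence the posterior is 0.070626/0.605606 ≈ 0.1166.
The drop from 0.3181 to 0.1166 is the explaining-away (discounting) effect.

P(easy paper | high score) ≈ 0.3181; P(easy paper | high score, strong preparation) ≈ 0.1166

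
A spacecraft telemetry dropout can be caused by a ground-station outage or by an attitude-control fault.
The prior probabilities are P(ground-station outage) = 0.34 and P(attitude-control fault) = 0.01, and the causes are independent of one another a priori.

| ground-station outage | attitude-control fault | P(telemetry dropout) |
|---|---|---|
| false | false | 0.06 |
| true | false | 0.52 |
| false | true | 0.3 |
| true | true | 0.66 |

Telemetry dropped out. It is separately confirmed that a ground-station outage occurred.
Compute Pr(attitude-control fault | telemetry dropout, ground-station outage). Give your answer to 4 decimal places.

P(telemetry dropout | ground-station outage) = 0.52×0.99 + 0.66×0.01 = 0.514800 + 0.006600 = 0.521400
Of this, 0.006600 comes from 0.66×0.01 (the attitude-control fault=true cases).
P(attitude-control fault | telemetry dropout, ground-station outage) = 0.006600 / 0.521400 ≈ 0.0127

Pr(attitude-control fault | telemetry dropout, ground-station outage) ≈ 0.0127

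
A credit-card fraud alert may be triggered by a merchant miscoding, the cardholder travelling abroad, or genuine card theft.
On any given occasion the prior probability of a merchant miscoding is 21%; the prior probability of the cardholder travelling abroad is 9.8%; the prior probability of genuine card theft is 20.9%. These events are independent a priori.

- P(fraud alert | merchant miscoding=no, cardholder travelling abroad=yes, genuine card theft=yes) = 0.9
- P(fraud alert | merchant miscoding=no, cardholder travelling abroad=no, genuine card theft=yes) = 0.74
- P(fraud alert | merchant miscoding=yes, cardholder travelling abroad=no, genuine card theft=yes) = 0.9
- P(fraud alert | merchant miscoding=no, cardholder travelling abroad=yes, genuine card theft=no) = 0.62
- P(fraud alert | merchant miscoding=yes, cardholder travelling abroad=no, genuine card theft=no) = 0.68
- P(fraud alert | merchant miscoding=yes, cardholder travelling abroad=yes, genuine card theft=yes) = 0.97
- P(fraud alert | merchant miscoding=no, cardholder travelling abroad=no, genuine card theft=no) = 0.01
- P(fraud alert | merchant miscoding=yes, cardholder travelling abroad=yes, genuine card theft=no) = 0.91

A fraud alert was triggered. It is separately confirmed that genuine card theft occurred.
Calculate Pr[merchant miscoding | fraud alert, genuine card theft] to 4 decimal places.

Pr[merchant miscoding | fraud alert, genuine card theft] ≈ 0.2419

Sum P(fraud alert|·) weighted by the priors over the 4 (merchant miscoding, cardholder travelling abroad) configurations:
  P(fraud alert | genuine card theft) = 0.74×0.79×0.902 + 0.9×0.79×0.098 + 0.9×0.21×0.902 + 0.97×0.21×0.098
        = 0.527309 + 0.069678 + 0.170478 + 0.019963 = 0.787428
Keeping only the merchant miscoding-present terms gives 0.190441, so
  P(merchant miscoding | fraud alert, genuine card theft) = 0.190441 / 0.787428 ≈ 0.2419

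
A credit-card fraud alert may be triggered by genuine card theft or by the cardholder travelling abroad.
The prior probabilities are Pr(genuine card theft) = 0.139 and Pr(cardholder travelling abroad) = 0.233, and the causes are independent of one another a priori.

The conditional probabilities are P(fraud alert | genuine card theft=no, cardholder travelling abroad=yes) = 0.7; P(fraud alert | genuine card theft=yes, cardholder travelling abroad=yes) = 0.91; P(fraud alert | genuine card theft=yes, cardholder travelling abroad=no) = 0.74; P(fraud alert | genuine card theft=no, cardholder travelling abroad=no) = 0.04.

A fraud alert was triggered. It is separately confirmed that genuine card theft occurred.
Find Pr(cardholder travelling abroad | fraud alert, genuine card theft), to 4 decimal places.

Weight on cardholder travelling abroad=true, given the evidence: 0.91*0.233 = 0.212030
The normalizing constant is 0.74*0.767 + 0.91*0.233 = 0.779610
Posterior = 0.212030 / 0.779610 ≈ 0.2720

Pr(cardholder travelling abroad | fraud alert, genuine card theft) ≈ 0.2720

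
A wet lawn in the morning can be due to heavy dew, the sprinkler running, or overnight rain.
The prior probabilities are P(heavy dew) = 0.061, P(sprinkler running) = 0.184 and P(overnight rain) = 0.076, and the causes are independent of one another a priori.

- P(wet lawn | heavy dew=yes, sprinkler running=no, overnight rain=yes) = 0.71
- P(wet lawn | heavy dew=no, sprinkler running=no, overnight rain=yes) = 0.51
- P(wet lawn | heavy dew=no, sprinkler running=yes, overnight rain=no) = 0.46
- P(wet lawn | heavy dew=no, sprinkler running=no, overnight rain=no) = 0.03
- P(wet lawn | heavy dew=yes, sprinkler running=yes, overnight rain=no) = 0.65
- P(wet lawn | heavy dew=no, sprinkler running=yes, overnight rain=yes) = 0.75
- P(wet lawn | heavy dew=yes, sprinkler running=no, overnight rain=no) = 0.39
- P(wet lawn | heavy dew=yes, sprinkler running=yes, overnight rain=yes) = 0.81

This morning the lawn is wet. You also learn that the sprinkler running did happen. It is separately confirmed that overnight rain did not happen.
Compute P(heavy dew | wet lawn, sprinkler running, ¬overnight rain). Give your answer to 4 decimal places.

P(heavy dew | wet lawn, sprinkler running, ¬overnight rain) ≈ 0.0841

For the numerator, keep only heavy dew=true terms: 0.65·0.061 = 0.039650
The normalizing constant is 0.46·0.939 + 0.65·0.061 = 0.471590
P(heavy dew | wet lawn, sprinkler running, ¬overnight rain) = 0.039650/0.471590 ≈ 0.0841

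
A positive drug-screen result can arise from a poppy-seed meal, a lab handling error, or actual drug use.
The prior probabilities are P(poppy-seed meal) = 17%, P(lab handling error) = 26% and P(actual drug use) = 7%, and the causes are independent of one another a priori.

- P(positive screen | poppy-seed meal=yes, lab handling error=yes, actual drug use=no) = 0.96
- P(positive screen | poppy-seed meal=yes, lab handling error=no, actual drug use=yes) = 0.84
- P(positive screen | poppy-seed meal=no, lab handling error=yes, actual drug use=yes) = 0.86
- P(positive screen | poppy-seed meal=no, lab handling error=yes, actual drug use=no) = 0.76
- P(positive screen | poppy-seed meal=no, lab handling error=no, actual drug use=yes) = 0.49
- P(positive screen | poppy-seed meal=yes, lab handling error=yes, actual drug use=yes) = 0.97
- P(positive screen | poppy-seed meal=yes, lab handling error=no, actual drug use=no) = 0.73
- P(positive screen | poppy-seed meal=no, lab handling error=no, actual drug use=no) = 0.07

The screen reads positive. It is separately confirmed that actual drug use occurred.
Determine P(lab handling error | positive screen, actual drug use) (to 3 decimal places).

P(positive screen | actual drug use) = 0.49·0.83·0.74 + 0.86·0.83·0.26 + 0.84·0.17·0.74 + 0.97·0.17·0.26 = 0.300958 + 0.185588 + 0.105672 + 0.042874 = 0.635092
Of this, 0.228462 comes from 0.185588 + 0.042874 (the lab handling error=true cases).
Hence the posterior is 0.228462/0.635092 ≈ 0.360.

P(lab handling error | positive screen, actual drug use) ≈ 0.360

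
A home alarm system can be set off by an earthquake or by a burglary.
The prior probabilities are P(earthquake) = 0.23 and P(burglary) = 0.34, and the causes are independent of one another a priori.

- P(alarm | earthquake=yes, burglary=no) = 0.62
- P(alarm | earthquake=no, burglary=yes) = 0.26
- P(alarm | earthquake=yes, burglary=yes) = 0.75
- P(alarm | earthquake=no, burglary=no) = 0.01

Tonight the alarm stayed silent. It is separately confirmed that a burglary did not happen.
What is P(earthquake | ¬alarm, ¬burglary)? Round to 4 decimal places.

P(earthquake | ¬alarm, ¬burglary) ≈ 0.1029

P(¬alarm | ¬burglary) = 0.99·0.77 + 0.38·0.23 = 0.762300 + 0.087400 = 0.849700
Of this, 0.087400 comes from 0.38·0.23 (the earthquake=true cases).
So P(earthquake | ¬alarm, ¬burglary) = 0.087400/0.849700 ≈ 0.1029.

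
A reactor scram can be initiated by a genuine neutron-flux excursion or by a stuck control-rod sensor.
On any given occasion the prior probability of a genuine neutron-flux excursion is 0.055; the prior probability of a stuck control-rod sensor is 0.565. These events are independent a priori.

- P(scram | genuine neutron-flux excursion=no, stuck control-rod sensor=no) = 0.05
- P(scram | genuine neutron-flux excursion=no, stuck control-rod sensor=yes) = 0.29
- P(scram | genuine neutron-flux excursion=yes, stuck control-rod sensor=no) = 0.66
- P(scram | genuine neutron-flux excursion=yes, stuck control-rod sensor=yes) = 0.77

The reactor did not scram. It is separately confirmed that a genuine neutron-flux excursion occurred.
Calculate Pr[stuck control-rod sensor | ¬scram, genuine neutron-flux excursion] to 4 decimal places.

Pr[stuck control-rod sensor | ¬scram, genuine neutron-flux excursion] ≈ 0.4677

Weight on stuck control-rod sensor=true, given the evidence: 0.23×0.565 = 0.129950
Denominator P(¬scram | genuine neutron-flux excursion): 0.34×0.435 + 0.23×0.565 = 0.277850
Posterior = 0.129950 / 0.277850 ≈ 0.4677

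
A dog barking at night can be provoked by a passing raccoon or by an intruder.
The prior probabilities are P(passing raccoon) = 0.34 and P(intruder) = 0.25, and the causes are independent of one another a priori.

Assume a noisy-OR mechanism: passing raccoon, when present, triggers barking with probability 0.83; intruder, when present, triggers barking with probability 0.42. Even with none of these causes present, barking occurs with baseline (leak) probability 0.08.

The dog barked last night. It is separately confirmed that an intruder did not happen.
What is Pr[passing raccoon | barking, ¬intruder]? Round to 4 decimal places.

Under noisy-OR, P(barking | causes) = 1 − (1−0.08)·∏(1−qᵢ) over the active causes.
Enumerate both values of passing raccoon and weight by the priors:
  P(barking | ¬intruder) = 0.08*0.66 + 0.8436*0.34
        = 0.052800 + 0.286824 = 0.339624
Configurations with passing raccoon contribute 0.286824, so
  P(passing raccoon | barking, ¬intruder) = 0.286824 / 0.339624 ≈ 0.8445

Pr[passing raccoon | barking, ¬intruder] ≈ 0.8445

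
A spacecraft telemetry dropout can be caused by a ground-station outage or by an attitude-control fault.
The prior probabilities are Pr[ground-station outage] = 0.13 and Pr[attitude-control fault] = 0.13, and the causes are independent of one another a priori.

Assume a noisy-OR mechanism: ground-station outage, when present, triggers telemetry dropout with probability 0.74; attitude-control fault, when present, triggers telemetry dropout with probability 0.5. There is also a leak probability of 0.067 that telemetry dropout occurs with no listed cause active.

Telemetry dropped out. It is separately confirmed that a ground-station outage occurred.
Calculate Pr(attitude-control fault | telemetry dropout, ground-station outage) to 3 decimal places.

Pr(attitude-control fault | telemetry dropout, ground-station outage) ≈ 0.148

Under noisy-OR, P(telemetry dropout | causes) = 1 − (1−0.067)·∏(1−qᵢ) over the active causes.
Numerator (weight on configurations with attitude-control fault): 0.87871·0.13 = 0.114232
Denominator P(telemetry dropout | ground-station outage): 0.75742·0.87 + 0.87871·0.13 = 0.773187
P(attitude-control fault | telemetry dropout, ground-station outage) = 0.114232/0.773187 ≈ 0.148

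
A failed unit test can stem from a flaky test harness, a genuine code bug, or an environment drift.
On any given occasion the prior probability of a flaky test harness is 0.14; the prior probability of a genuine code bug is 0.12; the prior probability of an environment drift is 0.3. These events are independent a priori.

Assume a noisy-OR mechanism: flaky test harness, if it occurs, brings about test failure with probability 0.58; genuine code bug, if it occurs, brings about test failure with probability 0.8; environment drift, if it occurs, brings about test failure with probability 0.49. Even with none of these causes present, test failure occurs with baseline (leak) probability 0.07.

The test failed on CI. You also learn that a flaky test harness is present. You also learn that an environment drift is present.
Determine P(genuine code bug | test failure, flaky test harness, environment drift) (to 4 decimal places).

Under noisy-OR, P(test failure | causes) = 1 − (1−0.07)·∏(1−qᵢ) over the active causes.
Sum P(test failure|·) weighted by the priors over both values of genuine code bug:
  P(test failure | flaky test harness, environment drift) = 0.800794*0.88 + 0.960159*0.12
        = 0.704699 + 0.115219 = 0.819918
Configurations with genuine code bug contribute 0.115219, so
  P(genuine code bug | test failure, flaky test harness, environment drift) = 0.115219 / 0.819918 ≈ 0.1405

P(genuine code bug | test failure, flaky test harness, environment drift) ≈ 0.1405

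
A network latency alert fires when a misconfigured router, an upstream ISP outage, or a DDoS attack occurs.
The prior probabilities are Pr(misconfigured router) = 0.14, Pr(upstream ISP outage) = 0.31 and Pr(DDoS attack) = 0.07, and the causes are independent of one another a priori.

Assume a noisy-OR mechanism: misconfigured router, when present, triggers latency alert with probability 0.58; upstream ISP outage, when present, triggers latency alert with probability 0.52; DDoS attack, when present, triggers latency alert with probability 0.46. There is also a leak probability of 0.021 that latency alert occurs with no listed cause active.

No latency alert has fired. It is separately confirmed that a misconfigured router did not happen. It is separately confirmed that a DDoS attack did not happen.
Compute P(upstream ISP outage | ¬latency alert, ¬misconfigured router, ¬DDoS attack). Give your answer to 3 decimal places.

Under noisy-OR, P(latency alert | causes) = 1 − (1−0.021)·∏(1−qᵢ) over the active causes.
P(¬latency alert | ¬misconfigured router, ¬DDoS attack) = 0.979×0.69 + 0.46992×0.31 = 0.675510 + 0.145675 = 0.821185
The upstream ISP outage-present share is 0.46992×0.31 = 0.145675.
So P(upstream ISP outage | ¬latency alert, ¬misconfigured router, ¬DDoS attack) = 0.145675/0.821185 ≈ 0.177.

P(upstream ISP outage | ¬latency alert, ¬misconfigured router, ¬DDoS attack) ≈ 0.177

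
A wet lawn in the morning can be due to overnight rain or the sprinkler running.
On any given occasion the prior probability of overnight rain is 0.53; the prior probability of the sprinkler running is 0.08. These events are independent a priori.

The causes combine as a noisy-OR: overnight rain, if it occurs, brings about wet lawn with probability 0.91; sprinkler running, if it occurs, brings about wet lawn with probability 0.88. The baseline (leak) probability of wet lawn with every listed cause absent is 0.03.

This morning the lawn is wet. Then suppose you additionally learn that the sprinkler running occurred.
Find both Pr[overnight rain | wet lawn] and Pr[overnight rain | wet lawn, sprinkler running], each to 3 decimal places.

Pr[overnight rain | wet lawn] ≈ 0.913; Pr[overnight rain | wet lawn, sprinkler running] ≈ 0.558

Under noisy-OR, P(wet lawn | causes) = 1 − (1−0.03)·∏(1−qᵢ) over the active causes.
Weight on overnight rain=true, given the evidence: 0.445033 + 0.041956 = 0.486989
The normalizing constant is 0.03·0.47·0.92 + 0.8836·0.47·0.08 + 0.9127·0.53·0.92 + 0.989524·0.53·0.08 = 0.533184
Posterior = 0.486989 / 0.533184 ≈ 0.913

Now also conditioning on sprinkler running=true:
P(wet lawn | sprinkler running) = 0.8836×0.47 + 0.989524×0.53 = 0.415292 + 0.524448 = 0.939740
The overnight rain-present share is 0.989524×0.53 = 0.524448.
So P(overnight rain | wet lawn, sprinkler running) = 0.524448/0.939740 ≈ 0.558.
Conditioning on sprinkler running lowers the posterior on overnight rain: the classic explaining-away effect in a common-effect structure.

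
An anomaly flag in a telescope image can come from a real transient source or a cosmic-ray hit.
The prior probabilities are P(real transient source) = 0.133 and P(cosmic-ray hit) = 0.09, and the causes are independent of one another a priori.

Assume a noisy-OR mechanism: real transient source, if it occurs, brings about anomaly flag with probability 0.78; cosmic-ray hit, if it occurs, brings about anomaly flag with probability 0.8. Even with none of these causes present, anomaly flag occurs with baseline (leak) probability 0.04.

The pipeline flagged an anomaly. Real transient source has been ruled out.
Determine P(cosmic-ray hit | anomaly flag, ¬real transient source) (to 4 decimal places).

Under noisy-OR, P(anomaly flag | causes) = 1 − (1−0.04)·∏(1−qᵢ) over the active causes.
P(anomaly flag | ¬real transient source) = 0.04·0.91 + 0.808·0.09 = 0.036400 + 0.072720 = 0.109120
Restricting to configurations with cosmic-ray hit present: 0.808·0.09 = 0.072720.
So P(cosmic-ray hit | anomaly flag, ¬real transient source) = 0.072720/0.109120 ≈ 0.6664.

P(cosmic-ray hit | anomaly flag, ¬real transient source) ≈ 0.6664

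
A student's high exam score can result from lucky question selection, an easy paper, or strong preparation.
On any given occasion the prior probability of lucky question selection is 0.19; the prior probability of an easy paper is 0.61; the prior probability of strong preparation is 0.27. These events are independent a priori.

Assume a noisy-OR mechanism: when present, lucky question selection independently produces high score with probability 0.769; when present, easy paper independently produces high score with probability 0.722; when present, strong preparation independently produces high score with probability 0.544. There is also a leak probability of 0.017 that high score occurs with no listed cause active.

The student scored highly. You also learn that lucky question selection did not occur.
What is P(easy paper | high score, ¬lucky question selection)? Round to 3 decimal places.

Under noisy-OR, P(high score | causes) = 1 − (1−0.017)·∏(1−qᵢ) over the active causes.
P(high score | ¬lucky question selection) = 0.017×0.39×0.73 + 0.551752×0.39×0.27 + 0.726726×0.61×0.73 + 0.875387×0.61×0.27 = 0.004840 + 0.058099 + 0.323611 + 0.144176 = 0.530726
The easy paper-present share is 0.323611 + 0.144176 = 0.467787.
P(easy paper | high score, ¬lucky question selection) = 0.467787 / 0.530726 ≈ 0.881

P(easy paper | high score, ¬lucky question selection) ≈ 0.881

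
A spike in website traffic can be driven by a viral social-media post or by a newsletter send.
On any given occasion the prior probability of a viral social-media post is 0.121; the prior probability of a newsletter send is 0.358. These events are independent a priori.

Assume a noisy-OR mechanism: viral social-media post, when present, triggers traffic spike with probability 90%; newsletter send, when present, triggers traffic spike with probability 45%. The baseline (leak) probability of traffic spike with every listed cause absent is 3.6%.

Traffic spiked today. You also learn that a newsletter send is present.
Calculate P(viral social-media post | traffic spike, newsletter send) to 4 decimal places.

P(viral social-media post | traffic spike, newsletter send) ≈ 0.2172

Under noisy-OR, P(traffic spike | causes) = 1 − (1−0.036)·∏(1−qᵢ) over the active causes.
For the numerator, keep only viral social-media post=true terms: 0.94698·0.121 = 0.114585
Denominator P(traffic spike | newsletter send): 0.4698·0.879 + 0.94698·0.121 = 0.527539
Posterior = 0.114585 / 0.527539 ≈ 0.2172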